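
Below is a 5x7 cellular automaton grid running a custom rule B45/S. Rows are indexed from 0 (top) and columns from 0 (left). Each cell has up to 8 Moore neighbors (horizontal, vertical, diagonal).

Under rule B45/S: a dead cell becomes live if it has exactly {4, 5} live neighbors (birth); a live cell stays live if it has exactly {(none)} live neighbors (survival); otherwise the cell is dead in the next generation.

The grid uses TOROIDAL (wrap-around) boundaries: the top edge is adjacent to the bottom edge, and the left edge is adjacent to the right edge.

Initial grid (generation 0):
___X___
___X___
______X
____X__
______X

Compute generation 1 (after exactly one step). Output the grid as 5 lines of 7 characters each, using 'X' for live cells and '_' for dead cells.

Answer: _______
_______
_______
_______
_______

Derivation:
Simulating step by step:
Generation 0 (given above): 5 live cells
Generation 1: 0 live cells
(generation 1 grid is the final answer)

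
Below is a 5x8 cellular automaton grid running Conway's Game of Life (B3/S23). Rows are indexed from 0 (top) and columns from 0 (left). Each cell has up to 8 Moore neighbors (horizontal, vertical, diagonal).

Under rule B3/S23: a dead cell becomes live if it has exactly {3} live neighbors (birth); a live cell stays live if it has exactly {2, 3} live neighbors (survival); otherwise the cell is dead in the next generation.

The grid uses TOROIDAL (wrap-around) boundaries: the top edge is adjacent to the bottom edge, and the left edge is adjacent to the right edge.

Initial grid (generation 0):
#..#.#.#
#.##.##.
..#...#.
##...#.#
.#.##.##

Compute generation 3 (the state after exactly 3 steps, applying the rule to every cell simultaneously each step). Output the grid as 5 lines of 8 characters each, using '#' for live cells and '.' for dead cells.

Simulating step by step:
Generation 0 (given above): 20 live cells
Generation 1: 13 live cells
........
#.##.#..
..###...
.#.###..
.#.#....
Generation 2: 8 live cells
.#.##...
.##.....
........
.#...#..
...#....
Generation 3: 9 live cells
(generation 3 grid is the final answer)

Answer: .#.##...
.###....
.##.....
........
...#....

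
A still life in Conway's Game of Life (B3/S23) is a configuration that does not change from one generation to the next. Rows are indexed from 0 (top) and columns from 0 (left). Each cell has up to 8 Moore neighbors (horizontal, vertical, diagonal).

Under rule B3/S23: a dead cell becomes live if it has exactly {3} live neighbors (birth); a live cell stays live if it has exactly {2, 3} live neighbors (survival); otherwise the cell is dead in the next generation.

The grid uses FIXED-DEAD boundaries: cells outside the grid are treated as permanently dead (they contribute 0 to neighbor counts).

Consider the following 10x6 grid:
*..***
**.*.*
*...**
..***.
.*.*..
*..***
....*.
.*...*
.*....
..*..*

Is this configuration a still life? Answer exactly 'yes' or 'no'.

Compute generation 1 and compare to generation 0 (given above):
Generation 1:
****.*
****..
*....*
.**..*
.*...*
..**.*
...*..
......
.**...
......
Cell (0,1) differs: gen0=0 vs gen1=1 -> NOT a still life.

Answer: no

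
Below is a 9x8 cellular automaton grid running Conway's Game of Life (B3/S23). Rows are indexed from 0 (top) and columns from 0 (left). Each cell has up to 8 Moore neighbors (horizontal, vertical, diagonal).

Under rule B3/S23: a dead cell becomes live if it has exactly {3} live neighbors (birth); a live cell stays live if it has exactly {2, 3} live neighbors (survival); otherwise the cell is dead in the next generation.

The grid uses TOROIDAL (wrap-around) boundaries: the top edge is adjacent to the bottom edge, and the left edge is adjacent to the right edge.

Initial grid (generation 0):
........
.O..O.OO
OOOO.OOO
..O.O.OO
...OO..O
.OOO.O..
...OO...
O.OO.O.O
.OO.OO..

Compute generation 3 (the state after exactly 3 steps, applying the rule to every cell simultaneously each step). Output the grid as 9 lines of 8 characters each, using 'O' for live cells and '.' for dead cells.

Simulating step by step:
Generation 0 (given above): 33 live cells
Generation 1: 25 live cells
OOOOO.O.
.O.OO...
........
........
OO.....O
.....O..
O....OO.
O....OO.
OOO.OOO.
Generation 2: 11 live cells
......O.
OO..OO..
........
O.......
O.......
.O...O..
....O...
O.......
........
Generation 3: 6 live cells
(generation 3 grid is the final answer)

Answer: .....O..
.....O..
OO......
........
OO......
........
........
........
........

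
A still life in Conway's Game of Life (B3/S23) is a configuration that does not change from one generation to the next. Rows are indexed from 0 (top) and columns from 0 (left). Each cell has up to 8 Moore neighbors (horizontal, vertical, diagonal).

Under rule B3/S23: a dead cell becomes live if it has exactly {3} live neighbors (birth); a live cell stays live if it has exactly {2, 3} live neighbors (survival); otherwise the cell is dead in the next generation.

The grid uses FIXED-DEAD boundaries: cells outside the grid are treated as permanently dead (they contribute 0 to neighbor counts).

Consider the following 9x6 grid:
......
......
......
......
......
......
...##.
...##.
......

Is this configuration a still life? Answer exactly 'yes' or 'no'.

Answer: yes

Derivation:
Compute generation 1 and compare to generation 0 (given above):
Generation 1:
......
......
......
......
......
......
...##.
...##.
......
The grids are IDENTICAL -> still life.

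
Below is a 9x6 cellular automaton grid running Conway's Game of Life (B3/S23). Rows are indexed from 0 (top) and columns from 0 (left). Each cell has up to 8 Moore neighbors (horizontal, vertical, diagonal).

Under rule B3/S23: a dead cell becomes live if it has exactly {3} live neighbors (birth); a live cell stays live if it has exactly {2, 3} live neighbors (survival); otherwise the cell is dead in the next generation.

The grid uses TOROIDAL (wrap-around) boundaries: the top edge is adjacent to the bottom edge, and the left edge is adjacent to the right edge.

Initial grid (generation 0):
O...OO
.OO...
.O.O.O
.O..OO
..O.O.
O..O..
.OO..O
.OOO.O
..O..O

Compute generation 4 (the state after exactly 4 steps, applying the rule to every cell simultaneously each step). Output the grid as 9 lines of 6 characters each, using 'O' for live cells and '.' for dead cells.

Simulating step by step:
Generation 0 (given above): 24 live cells
Generation 1: 25 live cells
O.OOOO
.OOO..
.O.O.O
.O...O
OOO.O.
O..OOO
.....O
...O.O
..O...
Generation 2: 15 live cells
O...OO
......
.O.O..
...O.O
..O...
..OO..
...O..
....O.
OOO...
Generation 3: 23 live cells
O....O
O...OO
..O.O.
...OO.
..O.O.
..OO..
..OOO.
.OOO..
OO.OO.
Generation 4: 16 live cells
(generation 4 grid is the final answer)

Answer: ...O..
OO.OO.
......
..O.OO
..O.O.
.O....
....O.
O....O
...OO.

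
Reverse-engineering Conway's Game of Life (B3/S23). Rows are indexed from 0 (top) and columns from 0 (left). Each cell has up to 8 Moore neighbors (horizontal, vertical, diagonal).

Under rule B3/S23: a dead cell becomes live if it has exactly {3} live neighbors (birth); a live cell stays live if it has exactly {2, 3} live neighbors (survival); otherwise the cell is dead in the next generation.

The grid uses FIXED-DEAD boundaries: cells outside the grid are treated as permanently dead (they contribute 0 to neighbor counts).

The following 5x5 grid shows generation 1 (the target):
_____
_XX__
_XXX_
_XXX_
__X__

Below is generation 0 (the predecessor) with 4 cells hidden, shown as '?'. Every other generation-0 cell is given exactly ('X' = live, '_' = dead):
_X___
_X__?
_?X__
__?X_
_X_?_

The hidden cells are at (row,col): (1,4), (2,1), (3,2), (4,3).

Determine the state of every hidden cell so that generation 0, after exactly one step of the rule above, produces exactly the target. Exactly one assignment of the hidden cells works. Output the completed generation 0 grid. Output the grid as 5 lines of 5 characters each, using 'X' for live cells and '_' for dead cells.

Hidden generation-0 cells (in order): (1,4), (2,1), (3,2), (4,3).
A hidden cell only influences target cells in its own 3x3 neighborhood. Try each of the 2^4 = 16 assignments, step the completed generation 0 forward once under B3/S23, and compare with the target:
  (1,4)=_ (2,1)=_ (3,2)=_ (4,3)=_ -> step gives (2,1)='_' but target has 'X' -> reject
  (1,4)=_ (2,1)=_ (3,2)=_ (4,3)=X -> step gives (2,1)='_' but target has 'X' -> reject
  (1,4)=_ (2,1)=_ (3,2)=X (4,3)=_ -> step reproduces the target at every cell -> ACCEPT
  (1,4)=_ (2,1)=_ (3,2)=X (4,3)=X -> step gives (3,2)='_' but target has 'X' -> reject
  (1,4)=_ (2,1)=X (3,2)=_ (4,3)=_ -> step gives (1,0)='X' but target has '_' -> reject
  (1,4)=_ (2,1)=X (3,2)=_ (4,3)=X -> step gives (1,0)='X' but target has '_' -> reject
  (1,4)=_ (2,1)=X (3,2)=X (4,3)=_ -> step gives (1,0)='X' but target has '_' -> reject
  (1,4)=_ (2,1)=X (3,2)=X (4,3)=X -> step gives (1,0)='X' but target has '_' -> reject
  (1,4)=X (2,1)=_ (3,2)=_ (4,3)=_ -> step gives (2,1)='_' but target has 'X' -> reject
  (1,4)=X (2,1)=_ (3,2)=_ (4,3)=X -> step gives (2,1)='_' but target has 'X' -> reject
  (1,4)=X (2,1)=_ (3,2)=X (4,3)=_ -> step gives (2,3)='_' but target has 'X' -> reject
  (1,4)=X (2,1)=_ (3,2)=X (4,3)=X -> step gives (2,3)='_' but target has 'X' -> reject
  (1,4)=X (2,1)=X (3,2)=_ (4,3)=_ -> step gives (1,0)='X' but target has '_' -> reject
  (1,4)=X (2,1)=X (3,2)=_ (4,3)=X -> step gives (1,0)='X' but target has '_' -> reject
  (1,4)=X (2,1)=X (3,2)=X (4,3)=_ -> step gives (1,0)='X' but target has '_' -> reject
  (1,4)=X (2,1)=X (3,2)=X (4,3)=X -> step gives (1,0)='X' but target has '_' -> reject
Unique solution: (1,4)=dead, (2,1)=dead, (3,2)=live, (4,3)=dead.
Check: live-neighbor counts of every cell in the completed generation 0:
21200
22310
13331
13321
11321
Applying B3/S23 to generation 0 with these counts gives:
_____
_XX__
_XXX_
_XXX_
__X__
which matches the target exactly.

Answer: _X___
_X___
__X__
__XX_
_X___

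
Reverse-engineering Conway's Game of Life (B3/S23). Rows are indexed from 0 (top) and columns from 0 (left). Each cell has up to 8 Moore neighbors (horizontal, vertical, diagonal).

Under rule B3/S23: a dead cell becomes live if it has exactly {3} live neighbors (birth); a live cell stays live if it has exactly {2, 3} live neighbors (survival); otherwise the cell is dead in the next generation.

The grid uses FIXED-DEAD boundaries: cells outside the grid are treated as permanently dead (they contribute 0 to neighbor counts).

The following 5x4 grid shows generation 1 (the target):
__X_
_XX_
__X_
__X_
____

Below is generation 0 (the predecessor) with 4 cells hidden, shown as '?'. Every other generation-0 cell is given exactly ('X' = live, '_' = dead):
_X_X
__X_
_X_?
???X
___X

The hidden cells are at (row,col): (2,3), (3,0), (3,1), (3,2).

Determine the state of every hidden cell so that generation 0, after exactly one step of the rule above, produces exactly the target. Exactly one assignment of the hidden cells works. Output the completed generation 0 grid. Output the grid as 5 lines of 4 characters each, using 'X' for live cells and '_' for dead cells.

Hidden generation-0 cells (in order): (2,3), (3,0), (3,1), (3,2).
A hidden cell only influences target cells in its own 3x3 neighborhood. Try each of the 2^4 = 16 assignments, step the completed generation 0 forward once under B3/S23, and compare with the target:
  (2,3)=_ (3,0)=_ (3,1)=_ (3,2)=_ -> step reproduces the target at every cell -> ACCEPT
  (2,3)=_ (3,0)=_ (3,1)=_ (3,2)=X -> step gives (2,1)='X' but target has '_' -> reject
  (2,3)=_ (3,0)=_ (3,1)=X (3,2)=_ -> step gives (2,1)='X' but target has '_' -> reject
  (2,3)=_ (3,0)=_ (3,1)=X (3,2)=X -> step gives (2,1)='X' but target has '_' -> reject
  (2,3)=_ (3,0)=X (3,1)=_ (3,2)=_ -> step gives (2,1)='X' but target has '_' -> reject
  (2,3)=_ (3,0)=X (3,1)=_ (3,2)=X -> step gives (2,1)='X' but target has '_' -> reject
  (2,3)=_ (3,0)=X (3,1)=X (3,2)=_ -> step gives (2,0)='X' but target has '_' -> reject
  (2,3)=_ (3,0)=X (3,1)=X (3,2)=X -> step gives (2,0)='X' but target has '_' -> reject
  (2,3)=X (3,0)=_ (3,1)=_ (3,2)=_ -> step gives (1,2)='_' but target has 'X' -> reject
  (2,3)=X (3,0)=_ (3,1)=_ (3,2)=X -> step gives (1,2)='_' but target has 'X' -> reject
  (2,3)=X (3,0)=_ (3,1)=X (3,2)=_ -> step gives (1,2)='_' but target has 'X' -> reject
  (2,3)=X (3,0)=_ (3,1)=X (3,2)=X -> step gives (1,2)='_' but target has 'X' -> reject
  (2,3)=X (3,0)=X (3,1)=_ (3,2)=_ -> step gives (1,2)='_' but target has 'X' -> reject
  (2,3)=X (3,0)=X (3,1)=_ (3,2)=X -> step gives (1,2)='_' but target has 'X' -> reject
  (2,3)=X (3,0)=X (3,1)=X (3,2)=_ -> step gives (1,2)='_' but target has 'X' -> reject
  (2,3)=X (3,0)=X (3,1)=X (3,2)=X -> step gives (1,2)='_' but target has 'X' -> reject
Unique solution: (2,3)=dead, (3,0)=dead, (3,1)=dead, (3,2)=dead.
Check: live-neighbor counts of every cell in the completed generation 0:
1131
2332
1132
1131
0021
Applying B3/S23 to generation 0 with these counts gives:
__X_
_XX_
__X_
__X_
____
which matches the target exactly.

Answer: _X_X
__X_
_X__
___X
___X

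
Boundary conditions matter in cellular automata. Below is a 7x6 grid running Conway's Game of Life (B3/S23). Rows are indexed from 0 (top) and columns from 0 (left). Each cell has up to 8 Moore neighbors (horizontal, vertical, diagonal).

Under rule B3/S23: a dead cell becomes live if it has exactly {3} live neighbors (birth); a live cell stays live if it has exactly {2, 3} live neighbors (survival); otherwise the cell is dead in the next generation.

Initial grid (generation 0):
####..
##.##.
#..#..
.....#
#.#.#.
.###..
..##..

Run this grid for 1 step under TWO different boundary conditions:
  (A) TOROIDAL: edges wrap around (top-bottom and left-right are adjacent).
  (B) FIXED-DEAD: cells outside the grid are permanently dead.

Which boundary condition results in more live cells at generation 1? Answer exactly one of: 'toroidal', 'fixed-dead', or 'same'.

Answer: toroidal

Derivation:
Under TOROIDAL boundary, generation 1:
#....#
....#.
####..
##.###
#.#.##
....#.
#...#.
Population = 19

Under FIXED-DEAD boundary, generation 1:
#..##.
....#.
####..
.#.##.
..#.#.
....#.
.#.#..
Population = 16

Comparison: toroidal=19, fixed-dead=16 -> toroidal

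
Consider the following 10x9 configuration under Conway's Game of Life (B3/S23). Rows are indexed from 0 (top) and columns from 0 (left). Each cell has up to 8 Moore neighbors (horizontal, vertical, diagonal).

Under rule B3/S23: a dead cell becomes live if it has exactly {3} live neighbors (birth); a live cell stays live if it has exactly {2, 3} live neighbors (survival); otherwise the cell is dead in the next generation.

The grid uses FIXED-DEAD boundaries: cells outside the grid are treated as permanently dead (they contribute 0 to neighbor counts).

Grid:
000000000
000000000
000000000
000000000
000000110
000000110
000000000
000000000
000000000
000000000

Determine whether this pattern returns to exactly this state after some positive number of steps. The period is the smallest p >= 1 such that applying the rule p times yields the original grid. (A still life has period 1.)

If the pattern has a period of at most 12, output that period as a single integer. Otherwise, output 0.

Simulating and comparing each generation to the original:
Gen 0 (original, given above): 4 live cells
Gen 1: 4 live cells, MATCHES original -> period = 1

Answer: 1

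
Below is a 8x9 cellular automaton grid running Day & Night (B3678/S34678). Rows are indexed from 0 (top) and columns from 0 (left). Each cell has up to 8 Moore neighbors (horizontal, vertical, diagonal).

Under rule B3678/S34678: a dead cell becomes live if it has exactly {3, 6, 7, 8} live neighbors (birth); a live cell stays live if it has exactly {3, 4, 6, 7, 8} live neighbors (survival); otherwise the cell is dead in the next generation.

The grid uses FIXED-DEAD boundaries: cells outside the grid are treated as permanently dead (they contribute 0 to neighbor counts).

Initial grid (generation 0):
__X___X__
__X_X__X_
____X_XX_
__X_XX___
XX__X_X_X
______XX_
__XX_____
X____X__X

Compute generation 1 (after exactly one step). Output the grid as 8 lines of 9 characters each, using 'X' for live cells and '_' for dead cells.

Answer: ___X_____
_______X_
____X_X__
_X__X____
___X__X__
_XXX_X_X_
______XX_
_________

Derivation:
Simulating step by step:
Generation 0 (given above): 23 live cells
Generation 1: 15 live cells
(generation 1 grid is the final answer)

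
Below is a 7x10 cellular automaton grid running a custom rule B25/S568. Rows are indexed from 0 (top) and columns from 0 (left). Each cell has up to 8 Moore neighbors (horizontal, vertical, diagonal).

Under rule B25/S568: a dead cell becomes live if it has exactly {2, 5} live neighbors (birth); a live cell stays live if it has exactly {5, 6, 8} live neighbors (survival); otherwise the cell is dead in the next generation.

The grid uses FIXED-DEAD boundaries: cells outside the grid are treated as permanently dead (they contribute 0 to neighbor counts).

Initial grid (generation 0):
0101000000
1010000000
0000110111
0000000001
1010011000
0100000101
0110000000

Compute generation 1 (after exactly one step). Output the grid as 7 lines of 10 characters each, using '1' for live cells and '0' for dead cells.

Answer: 1000000000
0000011101
0101001000
0101000000
0000000101
0001010010
1000000010

Derivation:
Simulating step by step:
Generation 0 (given above): 19 live cells
Generation 1: 17 live cells
(generation 1 grid is the final answer)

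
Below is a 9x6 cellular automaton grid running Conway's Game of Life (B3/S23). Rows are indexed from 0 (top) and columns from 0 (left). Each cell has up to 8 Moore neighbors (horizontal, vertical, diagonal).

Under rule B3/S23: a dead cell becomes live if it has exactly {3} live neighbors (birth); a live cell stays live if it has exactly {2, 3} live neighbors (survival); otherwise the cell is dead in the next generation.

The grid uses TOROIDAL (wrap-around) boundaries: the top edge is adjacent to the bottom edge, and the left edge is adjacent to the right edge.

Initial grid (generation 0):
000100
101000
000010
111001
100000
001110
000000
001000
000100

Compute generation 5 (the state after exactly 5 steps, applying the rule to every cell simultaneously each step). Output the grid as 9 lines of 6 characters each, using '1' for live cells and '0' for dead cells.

Simulating step by step:
Generation 0 (given above): 14 live cells
Generation 1: 14 live cells
001100
000100
001100
110001
100010
000100
001000
000000
001100
Generation 2: 21 live cells
000010
000010
111110
111111
110010
000100
000000
001100
001100
Generation 3: 10 live cells
000010
011010
000000
000000
000000
000000
001100
001100
001010
Generation 4: 11 live cells
011011
000100
000000
000000
000000
000000
001100
010010
001010
Generation 5: 14 live cells
(generation 5 grid is the final answer)

Answer: 011011
001110
000000
000000
000000
000000
001100
010010
101010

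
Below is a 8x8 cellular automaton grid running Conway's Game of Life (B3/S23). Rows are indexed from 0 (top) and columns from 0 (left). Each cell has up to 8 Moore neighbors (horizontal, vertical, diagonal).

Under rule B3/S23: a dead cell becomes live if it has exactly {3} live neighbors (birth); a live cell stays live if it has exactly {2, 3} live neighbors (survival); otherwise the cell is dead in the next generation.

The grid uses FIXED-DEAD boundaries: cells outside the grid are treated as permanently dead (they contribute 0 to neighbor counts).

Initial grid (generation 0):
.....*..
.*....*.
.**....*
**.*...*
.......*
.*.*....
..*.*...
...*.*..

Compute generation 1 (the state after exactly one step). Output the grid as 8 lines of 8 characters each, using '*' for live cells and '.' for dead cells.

Answer: ........
.**...*.
......**
**....**
**......
..**....
..*.*...
...**...

Derivation:
Simulating step by step:
Generation 0 (given above): 17 live cells
Generation 1: 17 live cells
(generation 1 grid is the final answer)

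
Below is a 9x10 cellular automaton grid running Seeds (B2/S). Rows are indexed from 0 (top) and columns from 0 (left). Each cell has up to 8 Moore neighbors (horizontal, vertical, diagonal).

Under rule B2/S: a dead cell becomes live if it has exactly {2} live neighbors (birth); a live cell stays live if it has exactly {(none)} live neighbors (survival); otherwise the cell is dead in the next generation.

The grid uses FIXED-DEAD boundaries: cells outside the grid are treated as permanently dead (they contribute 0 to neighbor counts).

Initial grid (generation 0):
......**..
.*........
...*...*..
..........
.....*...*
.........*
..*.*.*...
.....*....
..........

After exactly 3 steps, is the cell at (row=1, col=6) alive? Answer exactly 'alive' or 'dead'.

Simulating step by step:
Generation 0 (given above): 12 live cells
Generation 1: 15 live cells
..........
..*.....*.
..*.......
....*.*.*.
........*.
...**.*.*.
...*......
...**.*...
..........
Generation 2: 19 live cells
..........
.*.*......
.*...*..**
...*.*...*
......*...
..*..*...*
......*...
..*..*....
...***....
Generation 3: 21 live cells
..*.......
*...*...**
*..*..*...
..*....*..
..**....**
.......*..
.****.....
..........
..*...*...

Cell (1,6) at generation 3: 0 -> dead

Answer: dead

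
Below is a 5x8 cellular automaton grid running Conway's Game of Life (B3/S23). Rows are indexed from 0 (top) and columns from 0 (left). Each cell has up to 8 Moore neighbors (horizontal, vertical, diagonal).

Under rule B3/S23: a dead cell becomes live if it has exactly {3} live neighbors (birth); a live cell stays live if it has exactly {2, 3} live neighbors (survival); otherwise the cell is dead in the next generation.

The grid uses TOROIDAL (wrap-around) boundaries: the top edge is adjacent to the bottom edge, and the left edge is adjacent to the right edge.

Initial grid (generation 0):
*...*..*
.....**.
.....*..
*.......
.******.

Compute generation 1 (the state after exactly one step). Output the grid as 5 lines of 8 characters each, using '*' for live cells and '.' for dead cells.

Simulating step by step:
Generation 0 (given above): 13 live cells
Generation 1: 20 live cells
(generation 1 grid is the final answer)

Answer: ***....*
....****
.....**.
.***..*.
.******.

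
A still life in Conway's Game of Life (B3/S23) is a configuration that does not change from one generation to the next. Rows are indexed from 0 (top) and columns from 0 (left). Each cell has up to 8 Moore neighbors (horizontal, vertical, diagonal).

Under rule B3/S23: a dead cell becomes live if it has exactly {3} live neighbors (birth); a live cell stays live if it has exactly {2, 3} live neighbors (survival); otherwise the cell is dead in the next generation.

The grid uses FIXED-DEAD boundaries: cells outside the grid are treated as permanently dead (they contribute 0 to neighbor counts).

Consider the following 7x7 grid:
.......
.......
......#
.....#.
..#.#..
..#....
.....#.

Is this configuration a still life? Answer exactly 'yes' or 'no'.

Compute generation 1 and compare to generation 0 (given above):
Generation 1:
.......
.......
.......
.....#.
...#...
...#...
.......
Cell (2,6) differs: gen0=1 vs gen1=0 -> NOT a still life.

Answer: no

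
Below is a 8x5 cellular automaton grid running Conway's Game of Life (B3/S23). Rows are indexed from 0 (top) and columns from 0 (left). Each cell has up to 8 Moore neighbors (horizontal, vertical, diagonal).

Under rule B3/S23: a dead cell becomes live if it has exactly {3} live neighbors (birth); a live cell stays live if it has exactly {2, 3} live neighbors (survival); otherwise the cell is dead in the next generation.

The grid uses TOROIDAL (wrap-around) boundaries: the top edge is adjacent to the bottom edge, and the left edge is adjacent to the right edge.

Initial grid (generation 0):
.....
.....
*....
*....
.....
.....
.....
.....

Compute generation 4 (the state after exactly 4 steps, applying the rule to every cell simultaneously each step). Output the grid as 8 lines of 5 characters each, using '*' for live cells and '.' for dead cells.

Simulating step by step:
Generation 0 (given above): 2 live cells
Generation 1: 0 live cells
.....
.....
.....
.....
.....
.....
.....
.....
Generation 2: 0 live cells
.....
.....
.....
.....
.....
.....
.....
.....
Generation 3: 0 live cells
.....
.....
.....
.....
.....
.....
.....
.....
Generation 4: 0 live cells
(generation 4 grid is the final answer)

Answer: .....
.....
.....
.....
.....
.....
.....
.....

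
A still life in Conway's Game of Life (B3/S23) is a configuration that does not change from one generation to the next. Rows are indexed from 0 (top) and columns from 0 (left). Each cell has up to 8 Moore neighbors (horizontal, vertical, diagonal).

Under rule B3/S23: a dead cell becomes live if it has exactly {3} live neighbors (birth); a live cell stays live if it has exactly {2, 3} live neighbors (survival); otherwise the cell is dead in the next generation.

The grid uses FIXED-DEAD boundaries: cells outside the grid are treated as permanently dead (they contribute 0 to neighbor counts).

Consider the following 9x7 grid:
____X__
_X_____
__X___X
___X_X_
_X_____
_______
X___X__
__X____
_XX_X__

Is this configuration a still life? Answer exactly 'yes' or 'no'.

Compute generation 1 and compare to generation 0 (given above):
Generation 1:
_______
_______
__X____
__X____
_______
_______
_______
__X____
_XXX___
Cell (0,4) differs: gen0=1 vs gen1=0 -> NOT a still life.

Answer: no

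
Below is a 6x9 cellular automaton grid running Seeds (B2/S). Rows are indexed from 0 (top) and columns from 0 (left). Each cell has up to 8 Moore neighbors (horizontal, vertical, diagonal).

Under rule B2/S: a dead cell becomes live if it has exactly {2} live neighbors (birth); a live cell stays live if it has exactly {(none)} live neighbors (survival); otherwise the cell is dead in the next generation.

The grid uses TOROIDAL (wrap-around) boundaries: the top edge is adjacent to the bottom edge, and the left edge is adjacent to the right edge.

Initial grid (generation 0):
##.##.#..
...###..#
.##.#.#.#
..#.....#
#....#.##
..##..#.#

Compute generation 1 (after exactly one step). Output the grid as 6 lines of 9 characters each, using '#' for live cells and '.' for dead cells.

Simulating step by step:
Generation 0 (given above): 24 live cells
Generation 1: 2 live cells
(generation 1 grid is the final answer)

Answer: .........
.........
.........
....#....
....#....
.........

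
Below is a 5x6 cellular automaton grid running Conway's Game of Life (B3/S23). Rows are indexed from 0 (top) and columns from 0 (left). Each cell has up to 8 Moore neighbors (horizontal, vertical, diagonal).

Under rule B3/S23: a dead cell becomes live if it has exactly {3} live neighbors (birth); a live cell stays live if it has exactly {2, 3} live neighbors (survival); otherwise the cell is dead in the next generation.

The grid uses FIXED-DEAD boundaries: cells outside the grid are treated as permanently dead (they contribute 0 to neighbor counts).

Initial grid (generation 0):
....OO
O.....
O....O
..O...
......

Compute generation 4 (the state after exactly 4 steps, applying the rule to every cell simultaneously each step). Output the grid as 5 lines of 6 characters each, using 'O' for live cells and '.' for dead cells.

Simulating step by step:
Generation 0 (given above): 6 live cells
Generation 1: 3 live cells
......
....OO
.O....
......
......
Generation 2: 0 live cells
......
......
......
......
......
Generation 3: 0 live cells
......
......
......
......
......
Generation 4: 0 live cells
(generation 4 grid is the final answer)

Answer: ......
......
......
......
......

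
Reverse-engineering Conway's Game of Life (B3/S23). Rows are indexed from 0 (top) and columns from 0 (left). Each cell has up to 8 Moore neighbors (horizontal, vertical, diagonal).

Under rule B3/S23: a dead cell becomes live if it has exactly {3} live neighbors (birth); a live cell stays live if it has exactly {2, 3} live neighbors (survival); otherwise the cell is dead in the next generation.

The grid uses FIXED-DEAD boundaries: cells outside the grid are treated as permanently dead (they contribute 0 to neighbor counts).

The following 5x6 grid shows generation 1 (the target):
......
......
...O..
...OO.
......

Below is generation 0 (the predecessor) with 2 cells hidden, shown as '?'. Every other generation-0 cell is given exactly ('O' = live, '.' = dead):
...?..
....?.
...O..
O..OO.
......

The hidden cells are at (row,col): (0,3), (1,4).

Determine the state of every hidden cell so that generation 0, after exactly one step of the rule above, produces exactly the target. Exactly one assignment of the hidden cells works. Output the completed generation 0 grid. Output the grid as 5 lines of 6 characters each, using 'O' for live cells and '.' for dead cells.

Hidden generation-0 cells (in order): (0,3), (1,4).
A hidden cell only influences target cells in its own 3x3 neighborhood. Try each of the 2^2 = 4 assignments, step the completed generation 0 forward once under B3/S23, and compare with the target:
  (0,3)=. (1,4)=. -> step gives (2,4)='O' but target has '.' -> reject
  (0,3)=. (1,4)=O -> step reproduces the target at every cell -> ACCEPT
  (0,3)=O (1,4)=. -> step gives (2,4)='O' but target has '.' -> reject
  (0,3)=O (1,4)=O -> step gives (1,3)='O' but target has '.' -> reject
Unique solution: (0,3)=dead, (1,4)=live.
Check: live-neighbor counts of every cell in the completed generation 0:
000111
001211
112342
012221
111221
Applying B3/S23 to generation 0 with these counts gives:
......
......
...O..
...OO.
......
which matches the target exactly.

Answer: ......
....O.
...O..
O..OO.
......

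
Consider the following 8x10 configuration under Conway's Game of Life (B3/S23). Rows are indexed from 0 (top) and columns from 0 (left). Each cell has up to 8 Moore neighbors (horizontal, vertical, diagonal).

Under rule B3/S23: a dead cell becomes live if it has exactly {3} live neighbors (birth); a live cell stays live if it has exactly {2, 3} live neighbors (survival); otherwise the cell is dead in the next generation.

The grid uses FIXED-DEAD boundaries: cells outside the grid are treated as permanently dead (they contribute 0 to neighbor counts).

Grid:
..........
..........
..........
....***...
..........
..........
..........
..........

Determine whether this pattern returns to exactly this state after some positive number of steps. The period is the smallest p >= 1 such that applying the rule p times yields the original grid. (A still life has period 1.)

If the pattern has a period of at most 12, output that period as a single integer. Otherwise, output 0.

Simulating and comparing each generation to the original:
Gen 0 (original, given above): 3 live cells
Gen 1: 3 live cells, differs from original
Gen 2: 3 live cells, MATCHES original -> period = 2

Answer: 2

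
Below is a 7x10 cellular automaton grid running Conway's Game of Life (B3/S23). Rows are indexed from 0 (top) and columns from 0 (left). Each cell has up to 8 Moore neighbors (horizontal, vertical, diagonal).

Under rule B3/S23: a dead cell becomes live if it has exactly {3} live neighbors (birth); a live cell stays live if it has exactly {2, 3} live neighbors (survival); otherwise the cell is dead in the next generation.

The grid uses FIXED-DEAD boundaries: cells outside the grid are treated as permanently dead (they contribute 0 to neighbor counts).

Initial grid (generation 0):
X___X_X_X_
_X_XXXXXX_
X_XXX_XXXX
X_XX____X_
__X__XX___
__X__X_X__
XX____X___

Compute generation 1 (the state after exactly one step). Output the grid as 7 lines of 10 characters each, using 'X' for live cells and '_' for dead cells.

Answer: ___XX_X_X_
XX________
X________X
________XX
__X_XXXX__
__X__X_X__
_X____X___

Derivation:
Simulating step by step:
Generation 0 (given above): 32 live cells
Generation 1: 20 live cells
(generation 1 grid is the final answer)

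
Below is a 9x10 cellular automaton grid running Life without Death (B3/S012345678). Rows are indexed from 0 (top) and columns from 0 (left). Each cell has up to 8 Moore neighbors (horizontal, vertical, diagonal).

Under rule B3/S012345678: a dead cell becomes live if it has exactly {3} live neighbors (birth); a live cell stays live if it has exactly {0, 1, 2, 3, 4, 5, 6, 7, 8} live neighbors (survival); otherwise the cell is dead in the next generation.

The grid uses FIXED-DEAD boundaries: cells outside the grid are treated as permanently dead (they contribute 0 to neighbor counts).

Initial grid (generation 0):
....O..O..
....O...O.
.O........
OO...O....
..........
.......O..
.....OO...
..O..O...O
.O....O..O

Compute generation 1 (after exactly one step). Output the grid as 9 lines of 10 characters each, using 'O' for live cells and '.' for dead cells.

Simulating step by step:
Generation 0 (given above): 17 live cells
Generation 1: 19 live cells
(generation 1 grid is the final answer)

Answer: ....O..O..
....O...O.
OO........
OO...O....
..........
......OO..
.....OO...
..O..O...O
.O....O..O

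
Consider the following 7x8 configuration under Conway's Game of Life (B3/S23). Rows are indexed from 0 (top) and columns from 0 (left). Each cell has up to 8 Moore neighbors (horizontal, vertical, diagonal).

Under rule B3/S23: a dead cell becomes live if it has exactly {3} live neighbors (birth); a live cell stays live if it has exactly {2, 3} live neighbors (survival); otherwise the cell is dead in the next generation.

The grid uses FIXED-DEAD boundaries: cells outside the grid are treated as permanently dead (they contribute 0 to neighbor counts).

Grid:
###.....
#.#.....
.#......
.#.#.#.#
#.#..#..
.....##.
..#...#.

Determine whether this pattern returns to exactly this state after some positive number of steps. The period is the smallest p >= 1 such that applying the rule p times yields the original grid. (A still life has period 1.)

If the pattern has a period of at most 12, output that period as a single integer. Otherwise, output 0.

Simulating and comparing each generation to the original:
Gen 0 (original, given above): 17 live cells
Gen 1: 18 live cells, differs from original
Gen 2: 11 live cells, differs from original
Gen 3: 11 live cells, differs from original
Gen 4: 10 live cells, differs from original
Gen 5: 14 live cells, differs from original
Gen 6: 17 live cells, differs from original
Gen 7: 12 live cells, differs from original
Gen 8: 15 live cells, differs from original
Gen 9: 13 live cells, differs from original
Gen 10: 17 live cells, differs from original
Gen 11: 12 live cells, differs from original
Gen 12: 14 live cells, differs from original
No period found within 12 steps.

Answer: 0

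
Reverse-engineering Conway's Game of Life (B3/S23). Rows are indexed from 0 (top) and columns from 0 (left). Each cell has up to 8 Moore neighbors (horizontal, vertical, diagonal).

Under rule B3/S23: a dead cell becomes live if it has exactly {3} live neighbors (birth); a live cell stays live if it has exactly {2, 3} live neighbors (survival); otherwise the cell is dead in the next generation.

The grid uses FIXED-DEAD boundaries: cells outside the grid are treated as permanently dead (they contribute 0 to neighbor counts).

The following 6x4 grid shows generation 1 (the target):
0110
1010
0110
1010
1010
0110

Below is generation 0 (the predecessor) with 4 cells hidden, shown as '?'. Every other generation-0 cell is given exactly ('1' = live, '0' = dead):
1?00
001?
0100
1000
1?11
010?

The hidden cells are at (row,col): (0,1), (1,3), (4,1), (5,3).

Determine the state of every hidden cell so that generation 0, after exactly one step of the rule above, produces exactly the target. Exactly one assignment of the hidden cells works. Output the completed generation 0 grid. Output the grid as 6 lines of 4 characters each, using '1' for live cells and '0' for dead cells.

Hidden generation-0 cells (in order): (0,1), (1,3), (4,1), (5,3).
A hidden cell only influences target cells in its own 3x3 neighborhood. Try each of the 2^4 = 16 assignments, step the completed generation 0 forward once under B3/S23, and compare with the target:
  (0,1)=0 (1,3)=0 (4,1)=0 (5,3)=0 -> step gives (0,1)='0' but target has '1' -> reject
  (0,1)=0 (1,3)=0 (4,1)=0 (5,3)=1 -> step gives (0,1)='0' but target has '1' -> reject
  (0,1)=0 (1,3)=0 (4,1)=1 (5,3)=0 -> step gives (0,1)='0' but target has '1' -> reject
  (0,1)=0 (1,3)=0 (4,1)=1 (5,3)=1 -> step gives (0,1)='0' but target has '1' -> reject
  (0,1)=0 (1,3)=1 (4,1)=0 (5,3)=0 -> step gives (0,1)='0' but target has '1' -> reject
  (0,1)=0 (1,3)=1 (4,1)=0 (5,3)=1 -> step gives (0,1)='0' but target has '1' -> reject
  (0,1)=0 (1,3)=1 (4,1)=1 (5,3)=0 -> step gives (0,1)='0' but target has '1' -> reject
  (0,1)=0 (1,3)=1 (4,1)=1 (5,3)=1 -> step gives (0,1)='0' but target has '1' -> reject
  (0,1)=1 (1,3)=0 (4,1)=0 (5,3)=0 -> step gives (0,2)='0' but target has '1' -> reject
  (0,1)=1 (1,3)=0 (4,1)=0 (5,3)=1 -> step gives (0,2)='0' but target has '1' -> reject
  (0,1)=1 (1,3)=0 (4,1)=1 (5,3)=0 -> step gives (0,2)='0' but target has '1' -> reject
  (0,1)=1 (1,3)=0 (4,1)=1 (5,3)=1 -> step gives (0,2)='0' but target has '1' -> reject
  (0,1)=1 (1,3)=1 (4,1)=0 (5,3)=0 -> step reproduces the target at every cell -> ACCEPT
  (0,1)=1 (1,3)=1 (4,1)=0 (5,3)=1 -> step gives (4,3)='1' but target has '0' -> reject
  (0,1)=1 (1,3)=1 (4,1)=1 (5,3)=0 -> step gives (3,2)='0' but target has '1' -> reject
  (0,1)=1 (1,3)=1 (4,1)=1 (5,3)=1 -> step gives (3,2)='0' but target has '1' -> reject
Unique solution: (0,1)=live, (1,3)=live, (4,1)=dead, (5,3)=dead.
Check: live-neighbor counts of every cell in the completed generation 0:
1232
3431
2232
2432
2421
2232
Applying B3/S23 to generation 0 with these counts gives:
0110
1010
0110
1010
1010
0110
which matches the target exactly.

Answer: 1100
0011
0100
1000
1011
0100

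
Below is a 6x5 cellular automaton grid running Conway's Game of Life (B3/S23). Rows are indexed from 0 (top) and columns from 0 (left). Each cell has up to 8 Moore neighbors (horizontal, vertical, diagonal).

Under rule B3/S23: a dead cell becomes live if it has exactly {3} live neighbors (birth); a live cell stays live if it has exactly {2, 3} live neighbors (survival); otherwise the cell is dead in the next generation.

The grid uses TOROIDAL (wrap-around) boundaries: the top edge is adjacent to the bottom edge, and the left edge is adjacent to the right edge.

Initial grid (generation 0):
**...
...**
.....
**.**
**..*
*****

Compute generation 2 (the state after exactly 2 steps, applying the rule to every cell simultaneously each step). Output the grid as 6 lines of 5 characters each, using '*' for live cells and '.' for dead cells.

Answer: ....*
.....
*.*.*
.***.
...*.
.....

Derivation:
Simulating step by step:
Generation 0 (given above): 16 live cells
Generation 1: 7 live cells
.....
*...*
..*..
.***.
.....
...*.
Generation 2: 8 live cells
(generation 2 grid is the final answer)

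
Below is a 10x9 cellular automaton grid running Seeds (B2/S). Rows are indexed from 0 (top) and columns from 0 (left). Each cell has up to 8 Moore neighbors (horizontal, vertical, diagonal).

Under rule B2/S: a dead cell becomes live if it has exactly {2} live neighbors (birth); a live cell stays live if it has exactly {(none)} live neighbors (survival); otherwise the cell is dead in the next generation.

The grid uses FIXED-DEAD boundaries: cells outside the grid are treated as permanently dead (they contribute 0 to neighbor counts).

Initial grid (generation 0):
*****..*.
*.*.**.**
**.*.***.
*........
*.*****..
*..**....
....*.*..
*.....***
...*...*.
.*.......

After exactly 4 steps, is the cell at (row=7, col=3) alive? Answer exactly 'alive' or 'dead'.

Answer: alive

Derivation:
Simulating step by step:
Generation 0 (given above): 37 live cells
Generation 1: 10 live cells
.........
.........
.........
.........
.........
.......*.
**......*
...**....
***......
..*......
Generation 2: 10 live cells
.........
.........
.........
.........
.........
**......*
..***..*.
.........
....*....
*..*.....
Generation 3: 10 live cells
.........
.........
.........
.........
**.......
....*..*.
*.......*
..*..*...
...*.....
....*....
Generation 4: 15 live cells
.........
.........
.........
**.......
.........
........*
.*.*****.
.*.**....
..*..*...
...*.....

Cell (7,3) at generation 4: 1 -> alive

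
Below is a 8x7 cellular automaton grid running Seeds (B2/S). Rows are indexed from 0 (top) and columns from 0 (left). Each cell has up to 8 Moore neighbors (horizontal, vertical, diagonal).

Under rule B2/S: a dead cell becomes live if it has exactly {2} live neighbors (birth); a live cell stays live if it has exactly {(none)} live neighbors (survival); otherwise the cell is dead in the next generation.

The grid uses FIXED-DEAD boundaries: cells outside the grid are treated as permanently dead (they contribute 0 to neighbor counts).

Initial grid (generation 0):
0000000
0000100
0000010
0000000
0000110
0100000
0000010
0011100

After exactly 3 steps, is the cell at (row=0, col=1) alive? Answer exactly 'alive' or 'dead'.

Simulating step by step:
Generation 0 (given above): 9 live cells
Generation 1: 6 live cells
0000000
0000010
0000100
0000001
0000000
0000001
0100000
0000010
Generation 2: 7 live cells
0000000
0000100
0000001
0000010
0000011
0000000
0000011
0000000
Generation 3: 7 live cells
0000000
0000010
0000100
0000100
0000100
0000100
0000000
0000011

Cell (0,1) at generation 3: 0 -> dead

Answer: dead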